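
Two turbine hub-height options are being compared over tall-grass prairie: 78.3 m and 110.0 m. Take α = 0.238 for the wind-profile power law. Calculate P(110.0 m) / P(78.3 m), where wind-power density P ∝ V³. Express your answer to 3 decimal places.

1.275

Speed ratio: V_B/V_A = (z_B/z_A)^α = (110.0/78.3)^0.238 = (1.4049)^0.238 = 1.08427
Power-density ratio: P_B/P_A = (V_B/V_A)³ = (1.08427)³ = 1.27470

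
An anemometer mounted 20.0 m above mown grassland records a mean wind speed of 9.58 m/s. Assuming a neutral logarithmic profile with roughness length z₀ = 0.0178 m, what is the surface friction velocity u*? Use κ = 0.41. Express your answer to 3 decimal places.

u* ≈ 0.559 m/s

Log law: V(z) = (u*/κ) · ln(z/z₀) ⇒ u* = κ · V / ln(z/z₀)
u* = 0.41 × 9.58 / ln(20.0/0.0178) = 0.41 × 9.58 / 7.0243
   = 3.9278 / 7.0243 = 0.5592 m/s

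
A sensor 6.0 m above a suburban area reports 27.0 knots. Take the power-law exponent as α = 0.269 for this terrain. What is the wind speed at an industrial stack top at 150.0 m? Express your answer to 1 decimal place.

Power-law profile: V₂ = V₁ · (z₂/z₁)^α
V₂ = 27.0 × (150.0/6.0)^0.269 = 27.0 × (25.0000)^0.269
    = 27.0 × 2.3771 = 64.1815 knots

64.2 knots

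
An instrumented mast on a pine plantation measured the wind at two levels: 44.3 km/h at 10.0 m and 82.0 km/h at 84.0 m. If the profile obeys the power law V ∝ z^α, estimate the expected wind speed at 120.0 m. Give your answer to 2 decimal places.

90.91 km/h

First find α: α = ln(V₂/V₁)/ln(z₂/z₁) = ln(82.0/44.3)/ln(84.0/10.0) = 0.61573/2.12823 = 0.2893
Extrapolate from 84.0 m to 120.0 m: V₃ = 82.0 × (120.0/84.0)^0.2893 = 82.0 × 1.1087 = 90.9138 km/h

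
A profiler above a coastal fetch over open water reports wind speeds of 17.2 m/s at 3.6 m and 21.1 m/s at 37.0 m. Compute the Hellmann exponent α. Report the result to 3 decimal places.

α ≈ 0.088

Power law: V₂/V₁ = (z₂/z₁)^α ⇒ α = ln(V₂/V₁) / ln(z₂/z₁)
α = ln(21.1/17.2) / ln(37.0/3.6) = ln(1.2267) / ln(10.2778)
  = 0.20436 / 2.32998 = 0.08771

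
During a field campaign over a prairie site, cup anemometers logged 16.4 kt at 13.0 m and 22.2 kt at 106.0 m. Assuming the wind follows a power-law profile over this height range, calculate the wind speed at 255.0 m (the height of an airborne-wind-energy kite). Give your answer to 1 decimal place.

First find α: α = ln(V₂/V₁)/ln(z₂/z₁) = ln(22.2/16.4)/ln(106.0/13.0) = 0.30281/2.09849 = 0.1443
Extrapolate from 106.0 m to 255.0 m: V₃ = 22.2 × (255.0/106.0)^0.1443 = 22.2 × 1.1350 = 25.1979 kt

25.2 kt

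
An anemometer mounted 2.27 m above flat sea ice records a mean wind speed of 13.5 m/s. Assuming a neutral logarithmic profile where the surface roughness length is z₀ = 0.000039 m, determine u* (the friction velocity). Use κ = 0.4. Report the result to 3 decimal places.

Log law: V(z) = (u*/κ) · ln(z/z₀) ⇒ u* = κ · V / ln(z/z₀)
u* = 0.4 × 13.5 / ln(2.27/0.000039) = 0.4 × 13.5 / 10.9717
   = 5.4000 / 10.9717 = 0.4922 m/s

u* ≈ 0.492 m/s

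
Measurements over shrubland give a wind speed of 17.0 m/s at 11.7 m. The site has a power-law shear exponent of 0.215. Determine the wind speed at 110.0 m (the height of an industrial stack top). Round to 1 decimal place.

27.5 m/s

Power-law profile: V₂ = V₁ · (z₂/z₁)^α
V₂ = 17.0 × (110.0/11.7)^0.215 = 17.0 × (9.4017)^0.215
    = 17.0 × 1.6190 = 27.5225 m/s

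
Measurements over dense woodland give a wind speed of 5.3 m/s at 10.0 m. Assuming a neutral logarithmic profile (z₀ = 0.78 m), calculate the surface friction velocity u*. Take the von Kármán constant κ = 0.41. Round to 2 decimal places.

Log law: V(z) = (u*/κ) · ln(z/z₀) ⇒ u* = κ · V / ln(z/z₀)
u* = 0.41 × 5.3 / ln(10.0/0.78) = 0.41 × 5.3 / 2.5510
   = 2.1730 / 2.5510 = 0.8518 m/s

u* ≈ 0.85 m/s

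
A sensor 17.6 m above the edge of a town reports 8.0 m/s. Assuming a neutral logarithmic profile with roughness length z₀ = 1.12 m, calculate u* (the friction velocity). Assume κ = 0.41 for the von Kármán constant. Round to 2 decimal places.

Log law: V(z) = (u*/κ) · ln(z/z₀) ⇒ u* = κ · V / ln(z/z₀)
u* = 0.41 × 8.0 / ln(17.6/1.12) = 0.41 × 8.0 / 2.7546
   = 3.2800 / 2.7546 = 1.1907 m/s

u* ≈ 1.19 m/s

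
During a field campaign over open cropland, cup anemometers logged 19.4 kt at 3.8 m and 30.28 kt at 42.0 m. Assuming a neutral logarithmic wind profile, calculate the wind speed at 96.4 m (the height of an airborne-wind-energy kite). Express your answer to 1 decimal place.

34.0 kt

Log law: V ∝ ln(z/z₀). From the pair, with r = V₁/V₂ = 0.64069,
ln z₀ = (ln z₁ − r·ln z₂)/(1 − r) = (1.3350 − 0.64069×3.7377)/0.35931 = -2.9492 → z₀ = 0.05238 m
V₃ = V₁ · ln(z₃/z₀)/ln(z₁/z₀) = 19.4 × 7.5177/4.2842 = 34.0423 kt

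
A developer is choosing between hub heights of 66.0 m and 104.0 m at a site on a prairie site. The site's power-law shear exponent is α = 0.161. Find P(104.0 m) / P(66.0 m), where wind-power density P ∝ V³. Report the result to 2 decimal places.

1.25

Speed ratio: V_B/V_A = (z_B/z_A)^α = (104.0/66.0)^0.161 = (1.5758)^0.161 = 1.07596
Power-density ratio: P_B/P_A = (V_B/V_A)³ = (1.07596)³ = 1.24563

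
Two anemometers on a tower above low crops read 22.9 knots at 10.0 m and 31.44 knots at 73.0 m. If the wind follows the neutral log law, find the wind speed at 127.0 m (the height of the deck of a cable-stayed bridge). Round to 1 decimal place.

Log law: V ∝ ln(z/z₀). From the pair, with r = V₁/V₂ = 0.72837,
ln z₀ = (ln z₁ − r·ln z₂)/(1 − r) = (2.3026 − 0.72837×4.2905)/0.27163 = -3.0279 → z₀ = 0.04842 m
V₃ = V₁ · ln(z₃/z₀)/ln(z₁/z₀) = 22.9 × 7.8721/5.3305 = 33.8188 knots

33.8 knots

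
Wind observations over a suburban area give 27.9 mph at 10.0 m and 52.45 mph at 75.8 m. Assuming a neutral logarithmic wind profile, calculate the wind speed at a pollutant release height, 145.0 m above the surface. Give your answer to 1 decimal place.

Log law: V ∝ ln(z/z₀). From the pair, with r = V₁/V₂ = 0.53194,
ln z₀ = (ln z₁ − r·ln z₂)/(1 − r) = (2.3026 − 0.53194×4.3281)/0.46806 = 0.0007 → z₀ = 1.001 m
V₃ = V₁ · ln(z₃/z₀)/ln(z₁/z₀) = 27.9 × 4.9761/2.3019 = 60.3117 mph

60.3 mph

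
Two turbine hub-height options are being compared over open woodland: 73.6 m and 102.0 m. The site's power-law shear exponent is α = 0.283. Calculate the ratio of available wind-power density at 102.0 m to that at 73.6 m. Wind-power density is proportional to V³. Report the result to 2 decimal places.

Speed ratio: V_B/V_A = (z_B/z_A)^α = (102.0/73.6)^0.283 = (1.3859)^0.283 = 1.09675
Power-density ratio: P_B/P_A = (V_B/V_A)³ = (1.09675)³ = 1.31924

1.32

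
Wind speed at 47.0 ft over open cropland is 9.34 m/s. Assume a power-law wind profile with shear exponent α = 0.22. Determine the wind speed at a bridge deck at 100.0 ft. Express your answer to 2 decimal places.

11.03 m/s

Power-law profile: V₂ = V₁ · (z₂/z₁)^α
V₂ = 9.34 × (100.0/47.0)^0.22 = 9.34 × (2.1277)^0.22
    = 9.34 × 1.1807 = 11.0277 m/s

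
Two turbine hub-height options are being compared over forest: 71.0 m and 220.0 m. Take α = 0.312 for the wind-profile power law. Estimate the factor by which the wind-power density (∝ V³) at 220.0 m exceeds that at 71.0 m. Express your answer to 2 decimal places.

Speed ratio: V_B/V_A = (z_B/z_A)^α = (220.0/71.0)^0.312 = (3.0986)^0.312 = 1.42313
Power-density ratio: P_B/P_A = (V_B/V_A)³ = (1.42313)³ = 2.88224

2.88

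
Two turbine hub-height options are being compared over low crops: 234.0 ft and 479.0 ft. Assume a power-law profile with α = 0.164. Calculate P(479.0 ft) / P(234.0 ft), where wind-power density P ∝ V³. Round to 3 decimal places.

1.423

Speed ratio: V_B/V_A = (z_B/z_A)^α = (479.0/234.0)^0.164 = (2.0470)^0.164 = 1.12467
Power-density ratio: P_B/P_A = (V_B/V_A)³ = (1.12467)³ = 1.42256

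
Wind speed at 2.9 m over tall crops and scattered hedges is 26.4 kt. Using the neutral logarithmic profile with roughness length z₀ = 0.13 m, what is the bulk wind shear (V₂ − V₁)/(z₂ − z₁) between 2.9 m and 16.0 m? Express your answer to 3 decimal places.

1.109 kt/m

Log law: V₂ = V₁ · ln(z₂/z₀)/ln(z₁/z₀) = 26.4 × 4.8128/3.1049 = 40.9214 kt
ΔV/Δz = (40.9214 − 26.4)/(16.0 − 2.9) = 14.5214/13.1000 = 1.10850 kt/m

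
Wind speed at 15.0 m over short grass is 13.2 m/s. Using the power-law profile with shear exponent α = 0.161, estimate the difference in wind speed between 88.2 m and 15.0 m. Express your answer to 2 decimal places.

Power law: V₂ = V₁ · (z₂/z₁)^α = 13.2 × (5.8800)^0.161 = 17.5567 m/s
ΔV = 17.5567 − 13.2 = 4.3567 m/s

4.36 m/s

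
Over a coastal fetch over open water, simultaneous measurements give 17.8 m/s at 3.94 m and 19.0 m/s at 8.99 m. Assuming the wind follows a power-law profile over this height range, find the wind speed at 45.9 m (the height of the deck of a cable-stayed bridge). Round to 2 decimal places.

First find α: α = ln(V₂/V₁)/ln(z₂/z₁) = ln(19.0/17.8)/ln(8.99/3.94) = 0.06524/0.82493 = 0.0791
Extrapolate from 8.99 m to 45.9 m: V₃ = 19.0 × (45.9/8.99)^0.0791 = 19.0 × 1.1376 = 21.6148 m/s

21.61 m/s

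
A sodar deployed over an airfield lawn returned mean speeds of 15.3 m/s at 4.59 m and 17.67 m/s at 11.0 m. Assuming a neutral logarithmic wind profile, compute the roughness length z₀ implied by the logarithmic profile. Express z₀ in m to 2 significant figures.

Log law: V(z) ∝ ln(z/z₀). With r = V₁/V₂ = 15.3/17.67 = 0.86587,
r · ln(z₂/z₀) = ln(z₁/z₀) ⇒ ln z₀ = (ln z₁ − r·ln z₂)/(1 − r)
ln z₀ = (1.52388 − 0.86587×2.39790) / 0.13413 = -4.1185
z₀ = exp(-4.1185) = 0.01627 m

z₀ ≈ 0.016 m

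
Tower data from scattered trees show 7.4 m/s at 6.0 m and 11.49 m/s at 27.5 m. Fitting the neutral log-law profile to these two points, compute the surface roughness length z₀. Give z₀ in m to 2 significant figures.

z₀ ≈ 0.38 m

Log law: V(z) ∝ ln(z/z₀). With r = V₁/V₂ = 7.4/11.49 = 0.64404,
r · ln(z₂/z₀) = ln(z₁/z₀) ⇒ ln z₀ = (ln z₁ − r·ln z₂)/(1 − r)
ln z₀ = (1.79176 − 0.64404×3.31419) / 0.35596 = -0.9628
z₀ = exp(-0.9628) = 0.3818 m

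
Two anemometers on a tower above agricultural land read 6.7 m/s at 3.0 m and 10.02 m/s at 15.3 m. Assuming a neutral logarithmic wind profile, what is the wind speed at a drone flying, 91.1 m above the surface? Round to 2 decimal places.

Log law: V ∝ ln(z/z₀). From the pair, with r = V₁/V₂ = 0.66866,
ln z₀ = (ln z₁ − r·ln z₂)/(1 − r) = (1.0986 − 0.66866×2.7279)/0.33134 = -2.1893 → z₀ = 0.1120 m
V₃ = V₁ · ln(z₃/z₀)/ln(z₁/z₀) = 6.7 × 6.7013/3.2879 = 13.6556 m/s

13.66 m/s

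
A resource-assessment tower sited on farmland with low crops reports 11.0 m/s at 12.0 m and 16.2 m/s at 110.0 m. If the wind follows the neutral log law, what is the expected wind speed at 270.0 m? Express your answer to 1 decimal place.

Log law: V ∝ ln(z/z₀). From the pair, with r = V₁/V₂ = 0.67901,
ln z₀ = (ln z₁ − r·ln z₂)/(1 − r) = (2.4849 − 0.67901×4.7005)/0.32099 = -2.2019 → z₀ = 0.1106 m
V₃ = V₁ · ln(z₃/z₀)/ln(z₁/z₀) = 11.0 × 7.8003/4.6868 = 18.3075 m/s

18.3 m/s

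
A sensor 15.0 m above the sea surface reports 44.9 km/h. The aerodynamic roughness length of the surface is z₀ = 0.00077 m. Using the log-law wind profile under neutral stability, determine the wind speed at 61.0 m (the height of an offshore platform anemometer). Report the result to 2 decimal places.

Log law: V(z) ∝ ln(z/z₀), so V₂/V₁ = ln(z₂/z₀) / ln(z₁/z₀).
ln(61.0/0.00077) = 11.2800, ln(15.0/0.00077) = 9.8772
V₂ = 44.9 × 11.2800/9.8772 = 44.9 × 1.1420 = 51.2770 km/h

51.28 km/h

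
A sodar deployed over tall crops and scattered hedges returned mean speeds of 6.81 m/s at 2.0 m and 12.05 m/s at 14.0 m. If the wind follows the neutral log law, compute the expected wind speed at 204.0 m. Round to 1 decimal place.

19.3 m/s

Log law: V ∝ ln(z/z₀). From the pair, with r = V₁/V₂ = 0.56515,
ln z₀ = (ln z₁ − r·ln z₂)/(1 − r) = (0.6931 − 0.56515×2.6391)/0.43485 = -1.8358 → z₀ = 0.1595 m
V₃ = V₁ · ln(z₃/z₀)/ln(z₁/z₀) = 6.81 × 7.1539/2.5289 = 19.2643 m/s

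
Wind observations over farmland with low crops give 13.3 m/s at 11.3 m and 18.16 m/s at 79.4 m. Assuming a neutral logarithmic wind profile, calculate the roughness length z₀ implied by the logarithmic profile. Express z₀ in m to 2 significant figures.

Log law: V(z) ∝ ln(z/z₀). With r = V₁/V₂ = 13.3/18.16 = 0.73238,
r · ln(z₂/z₀) = ln(z₁/z₀) ⇒ ln z₀ = (ln z₁ − r·ln z₂)/(1 − r)
ln z₀ = (2.42480 − 0.73238×4.37450) / 0.26762 = -2.9108
z₀ = exp(-2.9108) = 0.05443 m

z₀ ≈ 0.054 m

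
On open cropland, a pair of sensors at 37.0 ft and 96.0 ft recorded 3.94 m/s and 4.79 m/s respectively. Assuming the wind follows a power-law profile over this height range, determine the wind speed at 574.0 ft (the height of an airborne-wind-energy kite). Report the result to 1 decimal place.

6.9 m/s

First find α: α = ln(V₂/V₁)/ln(z₂/z₁) = ln(4.79/3.94)/ln(96.0/37.0) = 0.19535/0.95343 = 0.2049
Extrapolate from 96.0 ft to 574.0 ft: V₃ = 4.79 × (574.0/96.0)^0.2049 = 4.79 × 1.4425 = 6.9098 m/s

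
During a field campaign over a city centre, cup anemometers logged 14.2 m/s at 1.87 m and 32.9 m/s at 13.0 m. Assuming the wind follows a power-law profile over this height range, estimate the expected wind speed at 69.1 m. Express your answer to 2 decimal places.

First find α: α = ln(V₂/V₁)/ln(z₂/z₁) = ln(32.9/14.2)/ln(13.0/1.87) = 0.84023/1.93901 = 0.4333
Extrapolate from 13.0 m to 69.1 m: V₃ = 32.9 × (69.1/13.0)^0.4333 = 32.9 × 2.0625 = 67.8565 m/s

67.86 m/s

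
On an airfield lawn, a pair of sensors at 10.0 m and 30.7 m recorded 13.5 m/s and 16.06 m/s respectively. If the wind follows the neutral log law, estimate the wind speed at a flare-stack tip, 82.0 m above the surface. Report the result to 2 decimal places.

Log law: V ∝ ln(z/z₀). From the pair, with r = V₁/V₂ = 0.84060,
ln z₀ = (ln z₁ − r·ln z₂)/(1 − r) = (2.3026 − 0.84060×3.4243)/0.15940 = -3.6125 → z₀ = 0.02698 m
V₃ = V₁ · ln(z₃/z₀)/ln(z₁/z₀) = 13.5 × 8.0192/5.9151 = 18.3023 m/s

18.30 m/s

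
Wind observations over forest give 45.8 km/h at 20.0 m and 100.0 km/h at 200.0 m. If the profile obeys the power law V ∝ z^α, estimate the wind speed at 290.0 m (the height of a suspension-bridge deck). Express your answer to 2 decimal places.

First find α: α = ln(V₂/V₁)/ln(z₂/z₁) = ln(100.0/45.8)/ln(200.0/20.0) = 0.78089/2.30259 = 0.3391
Extrapolate from 200.0 m to 290.0 m: V₃ = 100.0 × (290.0/200.0)^0.3391 = 100.0 × 1.1343 = 113.4294 km/h

113.43 km/h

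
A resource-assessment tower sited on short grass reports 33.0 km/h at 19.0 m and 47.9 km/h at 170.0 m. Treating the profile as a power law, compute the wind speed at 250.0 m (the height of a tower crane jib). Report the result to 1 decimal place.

51.1 km/h

First find α: α = ln(V₂/V₁)/ln(z₂/z₁) = ln(47.9/33.0)/ln(170.0/19.0) = 0.37261/2.19136 = 0.1700
Extrapolate from 170.0 m to 250.0 m: V₃ = 47.9 × (250.0/170.0)^0.1700 = 47.9 × 1.0678 = 51.1464 km/h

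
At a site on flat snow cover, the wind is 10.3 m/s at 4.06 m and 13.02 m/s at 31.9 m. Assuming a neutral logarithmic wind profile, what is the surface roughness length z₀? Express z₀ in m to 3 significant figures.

z₀ ≈ 0.00165 m

Log law: V(z) ∝ ln(z/z₀). With r = V₁/V₂ = 10.3/13.02 = 0.79109,
r · ln(z₂/z₀) = ln(z₁/z₀) ⇒ ln z₀ = (ln z₁ − r·ln z₂)/(1 − r)
ln z₀ = (1.40118 − 0.79109×3.46261) / 0.20891 = -6.4049
z₀ = exp(-6.4049) = 0.001653 m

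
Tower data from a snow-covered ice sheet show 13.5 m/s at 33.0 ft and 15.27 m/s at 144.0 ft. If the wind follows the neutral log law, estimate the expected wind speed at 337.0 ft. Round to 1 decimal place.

Log law: V ∝ ln(z/z₀). From the pair, with r = V₁/V₂ = 0.88409,
ln z₀ = (ln z₁ − r·ln z₂)/(1 − r) = (3.4965 − 0.88409×4.9698)/0.11591 = -7.7406 → z₀ = 0.0004348 ft
V₃ = V₁ · ln(z₃/z₀)/ln(z₁/z₀) = 13.5 × 13.5607/11.2371 = 16.2915 m/s

16.3 m/s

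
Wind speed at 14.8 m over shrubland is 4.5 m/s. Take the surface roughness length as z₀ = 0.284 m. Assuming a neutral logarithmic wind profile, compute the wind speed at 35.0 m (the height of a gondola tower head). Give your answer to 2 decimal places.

Log law: V(z) ∝ ln(z/z₀), so V₂/V₁ = ln(z₂/z₀) / ln(z₁/z₀).
ln(35.0/0.284) = 4.8141, ln(14.8/0.284) = 3.9534
V₂ = 4.5 × 4.8141/3.9534 = 4.5 × 1.2177 = 5.4797 m/s

5.48 m/s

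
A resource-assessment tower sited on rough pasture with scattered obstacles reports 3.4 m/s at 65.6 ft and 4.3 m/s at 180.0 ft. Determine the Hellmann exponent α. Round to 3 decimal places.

α ≈ 0.233

Power law: V₂/V₁ = (z₂/z₁)^α ⇒ α = ln(V₂/V₁) / ln(z₂/z₁)
α = ln(4.3/3.4) / ln(180.0/65.6) = ln(1.2647) / ln(2.7439)
  = 0.23484 / 1.00938 = 0.23266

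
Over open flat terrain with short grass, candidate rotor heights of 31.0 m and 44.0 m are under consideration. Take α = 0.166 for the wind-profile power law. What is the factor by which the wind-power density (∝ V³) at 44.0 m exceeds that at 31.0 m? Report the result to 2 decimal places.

Speed ratio: V_B/V_A = (z_B/z_A)^α = (44.0/31.0)^0.166 = (1.4194)^0.166 = 1.05986
Power-density ratio: P_B/P_A = (V_B/V_A)³ = (1.05986)³ = 1.19053

1.19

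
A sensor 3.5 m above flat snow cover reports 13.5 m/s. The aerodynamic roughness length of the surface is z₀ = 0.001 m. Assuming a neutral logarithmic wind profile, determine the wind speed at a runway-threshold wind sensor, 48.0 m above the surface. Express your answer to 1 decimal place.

Log law: V(z) ∝ ln(z/z₀), so V₂/V₁ = ln(z₂/z₀) / ln(z₁/z₀).
ln(48.0/0.001) = 10.7790, ln(3.5/0.001) = 8.1605
V₂ = 13.5 × 10.7790/8.1605 = 13.5 × 1.3209 = 17.8317 m/s

17.8 m/s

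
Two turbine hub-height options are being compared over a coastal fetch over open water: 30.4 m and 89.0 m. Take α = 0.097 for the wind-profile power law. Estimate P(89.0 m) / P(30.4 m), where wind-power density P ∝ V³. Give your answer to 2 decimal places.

Speed ratio: V_B/V_A = (z_B/z_A)^α = (89.0/30.4)^0.097 = (2.9276)^0.097 = 1.10982
Power-density ratio: P_B/P_A = (V_B/V_A)³ = (1.10982)³ = 1.36696

1.37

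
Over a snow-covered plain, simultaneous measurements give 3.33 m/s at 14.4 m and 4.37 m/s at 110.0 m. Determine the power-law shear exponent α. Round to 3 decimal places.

α ≈ 0.134

Power law: V₂/V₁ = (z₂/z₁)^α ⇒ α = ln(V₂/V₁) / ln(z₂/z₁)
α = ln(4.37/3.33) / ln(110.0/14.4) = ln(1.3123) / ln(7.6389)
  = 0.27179 / 2.03325 = 0.13367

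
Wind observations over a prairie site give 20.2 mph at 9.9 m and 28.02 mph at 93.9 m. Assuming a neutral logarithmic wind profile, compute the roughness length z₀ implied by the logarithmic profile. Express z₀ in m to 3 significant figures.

z₀ ≈ 0.0296 m

Log law: V(z) ∝ ln(z/z₀). With r = V₁/V₂ = 20.2/28.02 = 0.72091,
r · ln(z₂/z₀) = ln(z₁/z₀) ⇒ ln z₀ = (ln z₁ − r·ln z₂)/(1 − r)
ln z₀ = (2.29253 − 0.72091×4.54223) / 0.27909 = -3.5187
z₀ = exp(-3.5187) = 0.02964 m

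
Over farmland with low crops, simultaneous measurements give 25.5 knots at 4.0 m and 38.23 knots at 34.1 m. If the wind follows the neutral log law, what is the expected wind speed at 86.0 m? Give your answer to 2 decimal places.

43.73 knots

Log law: V ∝ ln(z/z₀). From the pair, with r = V₁/V₂ = 0.66702,
ln z₀ = (ln z₁ − r·ln z₂)/(1 − r) = (1.3863 − 0.66702×3.5293)/0.33298 = -2.9064 → z₀ = 0.05467 m
V₃ = V₁ · ln(z₃/z₀)/ln(z₁/z₀) = 25.5 × 7.3608/4.2927 = 43.7250 knots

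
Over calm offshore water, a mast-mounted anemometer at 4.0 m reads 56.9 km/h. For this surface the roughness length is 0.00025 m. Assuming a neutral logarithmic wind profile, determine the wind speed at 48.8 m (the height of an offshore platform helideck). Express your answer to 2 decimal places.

71.60 km/h

Log law: V(z) ∝ ln(z/z₀), so V₂/V₁ = ln(z₂/z₀) / ln(z₁/z₀).
ln(48.8/0.00025) = 12.1818, ln(4.0/0.00025) = 9.6803
V₂ = 56.9 × 12.1818/9.6803 = 56.9 × 1.2584 = 71.6032 km/h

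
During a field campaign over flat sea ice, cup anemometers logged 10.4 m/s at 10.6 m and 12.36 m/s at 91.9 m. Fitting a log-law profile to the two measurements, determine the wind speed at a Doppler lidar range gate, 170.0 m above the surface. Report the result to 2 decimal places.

12.92 m/s

Log law: V ∝ ln(z/z₀). From the pair, with r = V₁/V₂ = 0.84142,
ln z₀ = (ln z₁ − r·ln z₂)/(1 − r) = (2.3609 − 0.84142×4.5207)/0.15858 = -9.0996 → z₀ = 0.0001117 m
V₃ = V₁ · ln(z₃/z₀)/ln(z₁/z₀) = 10.4 × 14.2354/11.4604 = 12.9182 m/s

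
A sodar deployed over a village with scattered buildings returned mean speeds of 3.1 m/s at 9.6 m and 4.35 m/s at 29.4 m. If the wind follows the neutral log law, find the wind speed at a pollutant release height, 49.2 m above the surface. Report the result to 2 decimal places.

Log law: V ∝ ln(z/z₀). From the pair, with r = V₁/V₂ = 0.71264,
ln z₀ = (ln z₁ − r·ln z₂)/(1 − r) = (2.2618 − 0.71264×3.3810)/0.28736 = -0.5139 → z₀ = 0.5981 m
V₃ = V₁ · ln(z₃/z₀)/ln(z₁/z₀) = 3.1 × 4.4098/2.7757 = 4.9251 m/s

4.93 m/s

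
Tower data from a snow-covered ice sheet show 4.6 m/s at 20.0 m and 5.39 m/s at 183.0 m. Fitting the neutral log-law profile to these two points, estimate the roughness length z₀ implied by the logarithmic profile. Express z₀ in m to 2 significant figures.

z₀ ≈ 0.000050 m

Log law: V(z) ∝ ln(z/z₀). With r = V₁/V₂ = 4.6/5.39 = 0.85343,
r · ln(z₂/z₀) = ln(z₁/z₀) ⇒ ln z₀ = (ln z₁ − r·ln z₂)/(1 − r)
ln z₀ = (2.99573 − 0.85343×5.20949) / 0.14657 = -9.8945
z₀ = exp(-9.8945) = 0.00005045 m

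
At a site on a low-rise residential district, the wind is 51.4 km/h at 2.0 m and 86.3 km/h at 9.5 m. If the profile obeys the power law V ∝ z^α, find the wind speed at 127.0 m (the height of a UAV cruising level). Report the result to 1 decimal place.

204.4 km/h

First find α: α = ln(V₂/V₁)/ln(z₂/z₁) = ln(86.3/51.4)/ln(9.5/2.0) = 0.51819/1.55814 = 0.3326
Extrapolate from 9.5 m to 127.0 m: V₃ = 86.3 × (127.0/9.5)^0.3326 = 86.3 × 2.3686 = 204.4140 km/h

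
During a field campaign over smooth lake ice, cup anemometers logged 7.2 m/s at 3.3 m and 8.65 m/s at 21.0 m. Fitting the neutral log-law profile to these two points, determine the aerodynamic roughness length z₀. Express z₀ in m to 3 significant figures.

Log law: V(z) ∝ ln(z/z₀). With r = V₁/V₂ = 7.2/8.65 = 0.83237,
r · ln(z₂/z₀) = ln(z₁/z₀) ⇒ ln z₀ = (ln z₁ − r·ln z₂)/(1 − r)
ln z₀ = (1.19392 − 0.83237×3.04452) / 0.16763 = -7.9953
z₀ = exp(-7.9953) = 0.0003371 m

z₀ ≈ 0.000337 m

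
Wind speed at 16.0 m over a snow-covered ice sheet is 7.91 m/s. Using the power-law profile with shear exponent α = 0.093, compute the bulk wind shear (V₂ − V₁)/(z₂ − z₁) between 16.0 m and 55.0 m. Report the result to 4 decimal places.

Power law: V₂ = V₁ · (z₂/z₁)^α = 7.91 × (3.4375)^0.093 = 8.8725 m/s
ΔV/Δz = (8.8725 − 7.91)/(55.0 − 16.0) = 0.9625/39.0000 = 0.02468 m/s/m

0.0247 m/s/m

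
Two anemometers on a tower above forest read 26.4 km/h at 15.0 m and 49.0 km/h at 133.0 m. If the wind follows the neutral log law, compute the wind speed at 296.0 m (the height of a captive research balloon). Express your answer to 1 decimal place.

Log law: V ∝ ln(z/z₀). From the pair, with r = V₁/V₂ = 0.53878,
ln z₀ = (ln z₁ − r·ln z₂)/(1 − r) = (2.7081 − 0.53878×4.8903)/0.46122 = 0.1588 → z₀ = 1.172 m
V₃ = V₁ · ln(z₃/z₀)/ln(z₁/z₀) = 26.4 × 5.5315/2.5492 = 57.2849 km/h

57.3 km/h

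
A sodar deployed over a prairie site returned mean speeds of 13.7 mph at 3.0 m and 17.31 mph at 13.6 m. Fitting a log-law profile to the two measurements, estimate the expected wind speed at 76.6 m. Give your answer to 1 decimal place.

Log law: V ∝ ln(z/z₀). From the pair, with r = V₁/V₂ = 0.79145,
ln z₀ = (ln z₁ − r·ln z₂)/(1 − r) = (1.0986 − 0.79145×2.6101)/0.20855 = -4.6374 → z₀ = 0.009683 m
V₃ = V₁ · ln(z₃/z₀)/ln(z₁/z₀) = 13.7 × 8.9760/5.7360 = 21.4385 mph

21.4 mph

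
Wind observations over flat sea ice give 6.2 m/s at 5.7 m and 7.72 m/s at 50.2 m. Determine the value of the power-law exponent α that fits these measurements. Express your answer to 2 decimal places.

α ≈ 0.10

Power law: V₂/V₁ = (z₂/z₁)^α ⇒ α = ln(V₂/V₁) / ln(z₂/z₁)
α = ln(7.72/6.2) / ln(50.2/5.7) = ln(1.2452) / ln(8.8070)
  = 0.21927 / 2.17555 = 0.10079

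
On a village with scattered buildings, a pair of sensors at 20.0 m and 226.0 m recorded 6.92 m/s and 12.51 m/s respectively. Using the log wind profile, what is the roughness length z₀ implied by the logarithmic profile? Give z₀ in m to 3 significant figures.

Log law: V(z) ∝ ln(z/z₀). With r = V₁/V₂ = 6.92/12.51 = 0.55316,
r · ln(z₂/z₀) = ln(z₁/z₀) ⇒ ln z₀ = (ln z₁ − r·ln z₂)/(1 − r)
ln z₀ = (2.99573 − 0.55316×5.42053) / 0.44684 = -0.0060
z₀ = exp(-0.0060) = 0.9940 m

z₀ ≈ 0.994 m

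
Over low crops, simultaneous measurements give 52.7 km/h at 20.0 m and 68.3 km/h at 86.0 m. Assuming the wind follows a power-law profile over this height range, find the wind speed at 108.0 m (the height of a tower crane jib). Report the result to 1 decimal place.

First find α: α = ln(V₂/V₁)/ln(z₂/z₁) = ln(68.3/52.7)/ln(86.0/20.0) = 0.25929/1.45862 = 0.1778
Extrapolate from 86.0 m to 108.0 m: V₃ = 68.3 × (108.0/86.0)^0.1778 = 68.3 × 1.0413 = 71.1224 km/h

71.1 km/h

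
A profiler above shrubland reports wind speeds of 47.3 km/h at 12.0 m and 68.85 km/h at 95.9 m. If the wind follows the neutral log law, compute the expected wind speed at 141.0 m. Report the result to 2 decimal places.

72.85 km/h

Log law: V ∝ ln(z/z₀). From the pair, with r = V₁/V₂ = 0.68700,
ln z₀ = (ln z₁ − r·ln z₂)/(1 − r) = (2.4849 − 0.68700×4.5633)/0.31300 = -2.0770 → z₀ = 0.1253 m
V₃ = V₁ · ln(z₃/z₀)/ln(z₁/z₀) = 47.3 × 7.0257/4.5619 = 72.8466 km/h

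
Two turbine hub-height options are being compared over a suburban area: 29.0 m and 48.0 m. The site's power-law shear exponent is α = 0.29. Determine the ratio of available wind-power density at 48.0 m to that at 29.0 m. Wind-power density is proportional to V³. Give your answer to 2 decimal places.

Speed ratio: V_B/V_A = (z_B/z_A)^α = (48.0/29.0)^0.29 = (1.6552)^0.29 = 1.15735
Power-density ratio: P_B/P_A = (V_B/V_A)³ = (1.15735)³ = 1.55022

1.55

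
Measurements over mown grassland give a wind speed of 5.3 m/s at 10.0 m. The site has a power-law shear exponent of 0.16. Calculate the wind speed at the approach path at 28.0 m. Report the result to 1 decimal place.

6.2 m/s

Power-law profile: V₂ = V₁ · (z₂/z₁)^α
V₂ = 5.3 × (28.0/10.0)^0.16 = 5.3 × (2.8000)^0.16
    = 5.3 × 1.1791 = 6.2492 m/s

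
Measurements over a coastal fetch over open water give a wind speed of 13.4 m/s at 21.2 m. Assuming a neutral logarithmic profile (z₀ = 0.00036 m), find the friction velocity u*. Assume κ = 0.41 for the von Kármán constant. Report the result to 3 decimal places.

Log law: V(z) = (u*/κ) · ln(z/z₀) ⇒ u* = κ · V / ln(z/z₀)
u* = 0.41 × 13.4 / ln(21.2/0.00036) = 0.41 × 13.4 / 10.9834
   = 5.4940 / 10.9834 = 0.5002 m/s

u* ≈ 0.500 m/s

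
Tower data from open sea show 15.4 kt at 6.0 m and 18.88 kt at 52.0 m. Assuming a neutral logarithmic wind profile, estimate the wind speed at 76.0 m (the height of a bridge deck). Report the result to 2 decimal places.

19.49 kt

Log law: V ∝ ln(z/z₀). From the pair, with r = V₁/V₂ = 0.81568,
ln z₀ = (ln z₁ − r·ln z₂)/(1 − r) = (1.7918 − 0.81568×3.9512)/0.18432 = -7.7646 → z₀ = 0.0004245 m
V₃ = V₁ · ln(z₃/z₀)/ln(z₁/z₀) = 15.4 × 12.0953/9.5563 = 19.4915 kt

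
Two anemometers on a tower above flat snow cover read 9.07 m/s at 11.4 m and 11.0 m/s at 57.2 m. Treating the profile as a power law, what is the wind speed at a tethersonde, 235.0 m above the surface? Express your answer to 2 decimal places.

First find α: α = ln(V₂/V₁)/ln(z₂/z₁) = ln(11.0/9.07)/ln(57.2/11.4) = 0.19292/1.61294 = 0.1196
Extrapolate from 57.2 m to 235.0 m: V₃ = 11.0 × (235.0/57.2)^0.1196 = 11.0 × 1.1841 = 13.0255 m/s

13.03 m/s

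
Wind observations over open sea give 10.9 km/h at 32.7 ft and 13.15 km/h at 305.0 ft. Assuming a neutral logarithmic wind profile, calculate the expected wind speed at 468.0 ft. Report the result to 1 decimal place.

Log law: V ∝ ln(z/z₀). From the pair, with r = V₁/V₂ = 0.82890,
ln z₀ = (ln z₁ − r·ln z₂)/(1 − r) = (3.4874 − 0.82890×5.7203)/0.17110 = -7.3300 → z₀ = 0.0006556 ft
V₃ = V₁ · ln(z₃/z₀)/ln(z₁/z₀) = 10.9 × 13.4784/10.8173 = 13.5814 km/h

13.6 km/h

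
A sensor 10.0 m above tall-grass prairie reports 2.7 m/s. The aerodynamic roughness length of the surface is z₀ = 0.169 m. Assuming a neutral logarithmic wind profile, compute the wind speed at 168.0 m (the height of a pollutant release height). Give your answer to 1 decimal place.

4.6 m/s

Log law: V(z) ∝ ln(z/z₀), so V₂/V₁ = ln(z₂/z₀) / ln(z₁/z₀).
ln(168.0/0.169) = 6.9018, ln(10.0/0.169) = 4.0804
V₂ = 2.7 × 6.9018/4.0804 = 2.7 × 1.6914 = 4.5669 m/s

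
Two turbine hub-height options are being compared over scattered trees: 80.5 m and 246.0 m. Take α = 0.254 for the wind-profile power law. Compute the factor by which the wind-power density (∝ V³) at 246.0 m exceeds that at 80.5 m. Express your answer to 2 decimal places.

Speed ratio: V_B/V_A = (z_B/z_A)^α = (246.0/80.5)^0.254 = (3.0559)^0.254 = 1.32808
Power-density ratio: P_B/P_A = (V_B/V_A)³ = (1.32808)³ = 2.34248

2.34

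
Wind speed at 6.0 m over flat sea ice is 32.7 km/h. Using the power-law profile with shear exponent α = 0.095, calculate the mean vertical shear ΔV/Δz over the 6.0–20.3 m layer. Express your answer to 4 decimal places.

Power law: V₂ = V₁ · (z₂/z₁)^α = 32.7 × (3.3833)^0.095 = 36.7143 km/h
ΔV/Δz = (36.7143 − 32.7)/(20.3 − 6.0) = 4.0143/14.3000 = 0.28072 km/h/m

0.2807 km/h/m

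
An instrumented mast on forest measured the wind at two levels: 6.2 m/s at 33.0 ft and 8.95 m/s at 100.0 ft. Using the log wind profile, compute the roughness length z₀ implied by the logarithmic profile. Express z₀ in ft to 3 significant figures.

Log law: V(z) ∝ ln(z/z₀). With r = V₁/V₂ = 6.2/8.95 = 0.69274,
r · ln(z₂/z₀) = ln(z₁/z₀) ⇒ ln z₀ = (ln z₁ − r·ln z₂)/(1 − r)
ln z₀ = (3.49651 − 0.69274×4.60517) / 0.30726 = 0.9970
z₀ = exp(0.9970) = 2.710 ft

z₀ ≈ 2.71 ft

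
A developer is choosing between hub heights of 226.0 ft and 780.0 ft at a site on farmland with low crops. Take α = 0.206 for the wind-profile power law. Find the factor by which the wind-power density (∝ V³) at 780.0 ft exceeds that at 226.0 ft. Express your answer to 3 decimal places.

2.150

Speed ratio: V_B/V_A = (z_B/z_A)^α = (780.0/226.0)^0.206 = (3.4513)^0.206 = 1.29070
Power-density ratio: P_B/P_A = (V_B/V_A)³ = (1.29070)³ = 2.15018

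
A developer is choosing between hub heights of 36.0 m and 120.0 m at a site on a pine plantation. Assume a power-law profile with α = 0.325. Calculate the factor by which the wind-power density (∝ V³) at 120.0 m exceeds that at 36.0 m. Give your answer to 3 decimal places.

3.234

Speed ratio: V_B/V_A = (z_B/z_A)^α = (120.0/36.0)^0.325 = (3.3333)^0.325 = 1.47889
Power-density ratio: P_B/P_A = (V_B/V_A)³ = (1.47889)³ = 3.23450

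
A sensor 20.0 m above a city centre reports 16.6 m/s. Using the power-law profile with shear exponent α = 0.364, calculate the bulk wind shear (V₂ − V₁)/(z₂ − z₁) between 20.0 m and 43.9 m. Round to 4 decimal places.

Power law: V₂ = V₁ · (z₂/z₁)^α = 16.6 × (2.1950)^0.364 = 22.0999 m/s
ΔV/Δz = (22.0999 − 16.6)/(43.9 − 20.0) = 5.4999/23.9000 = 0.23012 m/s/m

0.2301 m/s/m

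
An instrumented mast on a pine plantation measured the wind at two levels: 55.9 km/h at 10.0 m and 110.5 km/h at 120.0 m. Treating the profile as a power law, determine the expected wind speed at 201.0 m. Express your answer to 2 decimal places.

First find α: α = ln(V₂/V₁)/ln(z₂/z₁) = ln(110.5/55.9)/ln(120.0/10.0) = 0.68145/2.48491 = 0.2742
Extrapolate from 120.0 m to 201.0 m: V₃ = 110.5 × (201.0/120.0)^0.2742 = 110.5 × 1.1519 = 127.2903 km/h

127.29 km/h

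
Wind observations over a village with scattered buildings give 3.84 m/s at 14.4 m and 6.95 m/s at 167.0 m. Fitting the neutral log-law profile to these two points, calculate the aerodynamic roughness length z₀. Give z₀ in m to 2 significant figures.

z₀ ≈ 0.70 m

Log law: V(z) ∝ ln(z/z₀). With r = V₁/V₂ = 3.84/6.95 = 0.55252,
r · ln(z₂/z₀) = ln(z₁/z₀) ⇒ ln z₀ = (ln z₁ − r·ln z₂)/(1 − r)
ln z₀ = (2.66723 − 0.55252×5.11799) / 0.44748 = -0.3588
z₀ = exp(-0.3588) = 0.6985 m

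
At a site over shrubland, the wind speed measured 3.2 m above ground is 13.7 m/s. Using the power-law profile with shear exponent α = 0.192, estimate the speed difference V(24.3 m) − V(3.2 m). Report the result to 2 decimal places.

6.52 m/s

Power law: V₂ = V₁ · (z₂/z₁)^α = 13.7 × (7.5938)^0.192 = 20.2194 m/s
ΔV = 20.2194 − 13.7 = 6.5194 m/s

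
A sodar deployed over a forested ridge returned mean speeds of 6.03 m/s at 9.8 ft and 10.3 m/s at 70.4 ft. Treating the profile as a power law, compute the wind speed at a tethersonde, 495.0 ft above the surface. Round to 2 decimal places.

17.49 m/s

First find α: α = ln(V₂/V₁)/ln(z₂/z₁) = ln(10.3/6.03)/ln(70.4/9.8) = 0.53540/1.97181 = 0.2715
Extrapolate from 70.4 ft to 495.0 ft: V₃ = 10.3 × (495.0/70.4)^0.2715 = 10.3 × 1.6982 = 17.4915 m/s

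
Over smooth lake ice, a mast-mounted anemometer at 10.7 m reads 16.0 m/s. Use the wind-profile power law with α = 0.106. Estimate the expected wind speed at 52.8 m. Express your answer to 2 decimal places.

18.95 m/s

Power-law profile: V₂ = V₁ · (z₂/z₁)^α
V₂ = 16.0 × (52.8/10.7)^0.106 = 16.0 × (4.9346)^0.106
    = 16.0 × 1.1844 = 18.9498 m/s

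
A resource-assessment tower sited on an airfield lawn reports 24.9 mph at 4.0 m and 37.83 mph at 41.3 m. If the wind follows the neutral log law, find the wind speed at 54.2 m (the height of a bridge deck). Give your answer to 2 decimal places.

Log law: V ∝ ln(z/z₀). From the pair, with r = V₁/V₂ = 0.65821,
ln z₀ = (ln z₁ − r·ln z₂)/(1 − r) = (1.3863 − 0.65821×3.7209)/0.34179 = -3.1095 → z₀ = 0.04462 m
V₃ = V₁ · ln(z₃/z₀)/ln(z₁/z₀) = 24.9 × 7.1022/4.4958 = 39.3355 mph

39.34 mph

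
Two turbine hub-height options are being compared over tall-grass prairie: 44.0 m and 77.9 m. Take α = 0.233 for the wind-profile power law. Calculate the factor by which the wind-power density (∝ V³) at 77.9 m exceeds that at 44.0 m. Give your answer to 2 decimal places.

1.49

Speed ratio: V_B/V_A = (z_B/z_A)^α = (77.9/44.0)^0.233 = (1.7705)^0.233 = 1.14236
Power-density ratio: P_B/P_A = (V_B/V_A)³ = (1.14236)³ = 1.49077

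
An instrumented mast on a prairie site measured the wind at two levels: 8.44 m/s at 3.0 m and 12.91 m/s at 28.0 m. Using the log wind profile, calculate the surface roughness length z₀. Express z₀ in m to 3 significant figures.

z₀ ≈ 0.0442 m

Log law: V(z) ∝ ln(z/z₀). With r = V₁/V₂ = 8.44/12.91 = 0.65376,
r · ln(z₂/z₀) = ln(z₁/z₀) ⇒ ln z₀ = (ln z₁ − r·ln z₂)/(1 − r)
ln z₀ = (1.09861 − 0.65376×3.33220) / 0.34624 = -3.1187
z₀ = exp(-3.1187) = 0.04421 m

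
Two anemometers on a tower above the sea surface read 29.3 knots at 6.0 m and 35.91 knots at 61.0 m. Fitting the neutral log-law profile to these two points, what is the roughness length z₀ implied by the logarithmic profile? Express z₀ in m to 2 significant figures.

z₀ ≈ 0.00021 m

Log law: V(z) ∝ ln(z/z₀). With r = V₁/V₂ = 29.3/35.91 = 0.81593,
r · ln(z₂/z₀) = ln(z₁/z₀) ⇒ ln z₀ = (ln z₁ − r·ln z₂)/(1 − r)
ln z₀ = (1.79176 − 0.81593×4.11087) / 0.18407 = -8.4881
z₀ = exp(-8.4881) = 0.0002059 m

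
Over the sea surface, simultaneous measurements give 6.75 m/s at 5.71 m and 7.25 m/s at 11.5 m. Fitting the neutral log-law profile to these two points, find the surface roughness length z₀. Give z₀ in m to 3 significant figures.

Log law: V(z) ∝ ln(z/z₀). With r = V₁/V₂ = 6.75/7.25 = 0.93103,
r · ln(z₂/z₀) = ln(z₁/z₀) ⇒ ln z₀ = (ln z₁ − r·ln z₂)/(1 − r)
ln z₀ = (1.74222 − 0.93103×2.44235) / 0.06897 = -7.7095
z₀ = exp(-7.7095) = 0.0004485 m

z₀ ≈ 0.000449 m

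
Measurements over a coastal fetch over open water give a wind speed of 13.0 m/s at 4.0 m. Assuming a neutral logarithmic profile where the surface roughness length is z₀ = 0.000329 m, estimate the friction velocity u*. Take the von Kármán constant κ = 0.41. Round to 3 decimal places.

u* ≈ 0.567 m/s

Log law: V(z) = (u*/κ) · ln(z/z₀) ⇒ u* = κ · V / ln(z/z₀)
u* = 0.41 × 13.0 / ln(4.0/0.000329) = 0.41 × 13.0 / 9.4057
   = 5.3300 / 9.4057 = 0.5667 m/s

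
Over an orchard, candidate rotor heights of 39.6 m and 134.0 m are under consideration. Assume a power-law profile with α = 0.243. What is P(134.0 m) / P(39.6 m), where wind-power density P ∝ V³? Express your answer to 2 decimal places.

Speed ratio: V_B/V_A = (z_B/z_A)^α = (134.0/39.6)^0.243 = (3.3838)^0.243 = 1.34477
Power-density ratio: P_B/P_A = (V_B/V_A)³ = (1.34477)³ = 2.43187

2.43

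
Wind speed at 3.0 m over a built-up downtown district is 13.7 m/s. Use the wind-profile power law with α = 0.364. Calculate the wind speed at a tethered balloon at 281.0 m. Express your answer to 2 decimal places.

71.51 m/s

Power-law profile: V₂ = V₁ · (z₂/z₁)^α
V₂ = 13.7 × (281.0/3.0)^0.364 = 13.7 × (93.6667)^0.364
    = 13.7 × 5.2198 = 71.5118 m/s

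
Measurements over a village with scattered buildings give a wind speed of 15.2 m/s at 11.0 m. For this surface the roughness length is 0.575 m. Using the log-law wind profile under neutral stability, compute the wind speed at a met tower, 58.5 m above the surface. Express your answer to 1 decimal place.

Log law: V(z) ∝ ln(z/z₀), so V₂/V₁ = ln(z₂/z₀) / ln(z₁/z₀).
ln(58.5/0.575) = 4.6224, ln(11.0/0.575) = 2.9513
V₂ = 15.2 × 4.6224/2.9513 = 15.2 × 1.5662 = 23.8068 m/s

23.8 m/s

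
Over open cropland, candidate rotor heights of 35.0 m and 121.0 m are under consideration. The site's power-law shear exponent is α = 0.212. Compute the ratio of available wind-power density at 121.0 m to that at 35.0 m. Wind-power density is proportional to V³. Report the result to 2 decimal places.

2.20

Speed ratio: V_B/V_A = (z_B/z_A)^α = (121.0/35.0)^0.212 = (3.4571)^0.212 = 1.30079
Power-density ratio: P_B/P_A = (V_B/V_A)³ = (1.30079)³ = 2.20102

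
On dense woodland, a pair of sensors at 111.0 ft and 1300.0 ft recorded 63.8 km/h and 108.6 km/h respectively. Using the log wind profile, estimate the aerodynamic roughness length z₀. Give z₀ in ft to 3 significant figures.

z₀ ≈ 3.34 ft

Log law: V(z) ∝ ln(z/z₀). With r = V₁/V₂ = 63.8/108.6 = 0.58748,
r · ln(z₂/z₀) = ln(z₁/z₀) ⇒ ln z₀ = (ln z₁ − r·ln z₂)/(1 − r)
ln z₀ = (4.70953 − 0.58748×7.17012) / 0.41252 = 1.2054
z₀ = exp(1.2054) = 3.338 ft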